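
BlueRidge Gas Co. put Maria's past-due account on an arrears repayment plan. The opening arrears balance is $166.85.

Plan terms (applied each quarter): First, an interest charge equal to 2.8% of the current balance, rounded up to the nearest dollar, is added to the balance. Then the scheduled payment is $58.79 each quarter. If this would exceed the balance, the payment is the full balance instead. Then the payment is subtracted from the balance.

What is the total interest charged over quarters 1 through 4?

$12.00

# | Opening | Interest | Payment | End bal
1 | $166.85 | $5.00 | $58.79 | $113.06
2 | $113.06 | $4.00 | $58.79 | $58.27
3 | $58.27 | $2.00 | $58.79 | $1.48
4 | $1.48 | $1.00 | $2.48 | $0.00
Total interest: $5.00 + $4.00 + $2.00 + $1.00 = $12.00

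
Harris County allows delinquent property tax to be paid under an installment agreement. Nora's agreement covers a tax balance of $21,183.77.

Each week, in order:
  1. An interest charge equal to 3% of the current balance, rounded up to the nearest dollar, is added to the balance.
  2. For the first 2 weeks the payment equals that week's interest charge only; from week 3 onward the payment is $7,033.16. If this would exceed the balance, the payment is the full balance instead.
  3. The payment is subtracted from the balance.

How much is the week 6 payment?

$1,453.29

Week 1: opening $21,183.77; interest $636.00 → $21,819.77; payment $636.00; balance $21,183.77
Week 2: opening $21,183.77; interest $636.00 → $21,819.77; payment $636.00; balance $21,183.77
Week 3: opening $21,183.77; interest $636.00 → $21,819.77; payment $7,033.16; balance $14,786.61
Week 4: opening $14,786.61; interest $444.00 → $15,230.61; payment $7,033.16; balance $8,197.45
Week 5: opening $8,197.45; interest $246.00 → $8,443.45; payment $7,033.16; balance $1,410.29
Week 6: opening $1,410.29; interest $43.00 → $1,453.29; payment $1,453.29; balance $0.00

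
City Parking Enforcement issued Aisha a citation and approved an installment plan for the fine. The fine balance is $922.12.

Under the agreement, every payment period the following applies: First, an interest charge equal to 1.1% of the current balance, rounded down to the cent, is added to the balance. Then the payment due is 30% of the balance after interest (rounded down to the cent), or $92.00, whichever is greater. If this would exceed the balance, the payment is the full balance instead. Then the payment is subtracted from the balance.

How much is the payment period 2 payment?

Payment period 1: $922.12 +$10.14 interest = $932.26; pay $279.67 → $652.59
Payment period 2: $652.59 +$7.17 interest = $659.76; pay $197.92 → $461.84

$197.92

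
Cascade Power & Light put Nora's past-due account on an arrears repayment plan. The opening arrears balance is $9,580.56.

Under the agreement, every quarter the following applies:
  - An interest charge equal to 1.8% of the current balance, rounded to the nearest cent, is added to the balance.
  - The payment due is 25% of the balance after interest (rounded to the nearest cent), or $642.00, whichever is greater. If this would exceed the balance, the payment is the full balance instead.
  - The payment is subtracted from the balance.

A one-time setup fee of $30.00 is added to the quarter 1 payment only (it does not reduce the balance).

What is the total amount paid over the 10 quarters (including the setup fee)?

Quarter 1: opening $9,580.56; interest $172.45 → $9,753.01; payment $2,438.25 (+ $30.00 fee); balance $7,314.76
Quarter 2: opening $7,314.76; interest $131.67 → $7,446.43; payment $1,861.61; balance $5,584.82
Quarter 3: opening $5,584.82; interest $100.53 → $5,685.35; payment $1,421.34; balance $4,264.01
Quarter 4: opening $4,264.01; interest $76.75 → $4,340.76; payment $1,085.19; balance $3,255.57
Quarter 5: opening $3,255.57; interest $58.60 → $3,314.17; payment $828.54; balance $2,485.63
Quarter 6: opening $2,485.63; interest $44.74 → $2,530.37; payment $642.00; balance $1,888.37
Quarter 7: opening $1,888.37; interest $33.99 → $1,922.36; payment $642.00; balance $1,280.36
Quarter 8: opening $1,280.36; interest $23.05 → $1,303.41; payment $642.00; balance $661.41
Quarter 9: opening $661.41; interest $11.91 → $673.32; payment $642.00; balance $31.32
Quarter 10: opening $31.32; interest $0.56 → $31.88; payment $31.88; balance $0.00
Total paid: $10,264.81

$10,264.81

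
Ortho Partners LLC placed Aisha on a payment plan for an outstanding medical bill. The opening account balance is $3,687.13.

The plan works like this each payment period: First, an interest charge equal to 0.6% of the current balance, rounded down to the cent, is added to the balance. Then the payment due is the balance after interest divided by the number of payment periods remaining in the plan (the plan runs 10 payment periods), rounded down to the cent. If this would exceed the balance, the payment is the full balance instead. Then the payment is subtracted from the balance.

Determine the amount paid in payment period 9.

Payment period 1: $3,687.13 +$22.12 interest = $3,709.25; pay $370.92 → $3,338.33
Payment period 2: $3,338.33 +$20.02 interest = $3,358.35; pay $373.15 → $2,985.20
Payment period 3: $2,985.20 +$17.91 interest = $3,003.11; pay $375.38 → $2,627.73
Payment period 4: $2,627.73 +$15.76 interest = $2,643.49; pay $377.64 → $2,265.85
Payment period 5: $2,265.85 +$13.59 interest = $2,279.44; pay $379.90 → $1,899.54
Payment period 6: $1,899.54 +$11.39 interest = $1,910.93; pay $382.18 → $1,528.75
Payment period 7: $1,528.75 +$9.17 interest = $1,537.92; pay $384.48 → $1,153.44
Payment period 8: $1,153.44 +$6.92 interest = $1,160.36; pay $386.78 → $773.58
Payment period 9: $773.58 +$4.64 interest = $778.22; pay $389.11 → $389.11

$389.11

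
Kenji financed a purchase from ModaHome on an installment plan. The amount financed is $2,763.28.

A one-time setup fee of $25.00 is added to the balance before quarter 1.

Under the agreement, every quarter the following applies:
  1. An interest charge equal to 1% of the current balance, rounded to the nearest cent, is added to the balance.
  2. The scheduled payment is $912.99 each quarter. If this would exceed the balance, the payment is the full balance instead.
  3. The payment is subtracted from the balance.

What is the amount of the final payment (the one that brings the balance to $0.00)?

$107.37

Quarter 1: opening $2,788.28; interest $27.88 → $2,816.16; payment $912.99; balance $1,903.17
Quarter 2: opening $1,903.17; interest $19.03 → $1,922.20; payment $912.99; balance $1,009.21
Quarter 3: opening $1,009.21; interest $10.09 → $1,019.30; payment $912.99; balance $106.31
Quarter 4: opening $106.31; interest $1.06 → $107.37; payment $107.37; balance $0.00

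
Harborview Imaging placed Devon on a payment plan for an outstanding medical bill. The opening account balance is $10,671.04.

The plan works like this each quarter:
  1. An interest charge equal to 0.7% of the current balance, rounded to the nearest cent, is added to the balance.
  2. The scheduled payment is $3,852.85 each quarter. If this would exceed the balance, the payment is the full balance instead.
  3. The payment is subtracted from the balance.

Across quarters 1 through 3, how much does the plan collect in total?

Quarter 1: $10,671.04 +$74.70 interest = $10,745.74; pay $3,852.85 → $6,892.89
Quarter 2: $6,892.89 +$48.25 interest = $6,941.14; pay $3,852.85 → $3,088.29
Quarter 3: $3,088.29 +$21.62 interest = $3,109.91; pay $3,109.91 → $0.00
Total paid: $10,815.61

$10,815.61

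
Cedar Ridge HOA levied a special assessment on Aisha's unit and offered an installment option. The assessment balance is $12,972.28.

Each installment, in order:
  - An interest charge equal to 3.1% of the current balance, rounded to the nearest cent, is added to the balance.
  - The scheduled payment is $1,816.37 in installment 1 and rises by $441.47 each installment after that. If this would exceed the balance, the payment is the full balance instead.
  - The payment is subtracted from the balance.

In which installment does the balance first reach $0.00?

Installment 1: opening $12,972.28; interest $402.14 → $13,374.42; payment $1,816.37; balance $11,558.05
Installment 2: opening $11,558.05; interest $358.30 → $11,916.35; payment $2,257.84; balance $9,658.51
Installment 3: opening $9,658.51; interest $299.41 → $9,957.92; payment $2,699.31; balance $7,258.61
Installment 4: opening $7,258.61; interest $225.02 → $7,483.63; payment $3,140.78; balance $4,342.85
Installment 5: opening $4,342.85; interest $134.63 → $4,477.48; payment $3,582.25; balance $895.23
Installment 6: opening $895.23; interest $27.75 → $922.98; payment $922.98; balance $0.00
Balance reaches $0.00 in installment 6.

6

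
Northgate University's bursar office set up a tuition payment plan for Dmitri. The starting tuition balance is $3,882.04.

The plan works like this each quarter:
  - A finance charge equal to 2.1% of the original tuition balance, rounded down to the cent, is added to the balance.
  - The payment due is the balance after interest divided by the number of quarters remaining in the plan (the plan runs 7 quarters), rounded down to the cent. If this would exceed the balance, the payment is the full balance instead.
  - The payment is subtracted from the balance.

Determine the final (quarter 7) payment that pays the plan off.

$765.95

# | Opening | Interest | Payment | End bal
1 | $3,882.04 | $81.52 | $566.22 | $3,397.34
2 | $3,397.34 | $81.52 | $579.81 | $2,899.05
3 | $2,899.05 | $81.52 | $596.11 | $2,384.46
4 | $2,384.46 | $81.52 | $616.49 | $1,849.49
5 | $1,849.49 | $81.52 | $643.67 | $1,287.34
6 | $1,287.34 | $81.52 | $684.43 | $684.43
7 | $684.43 | $81.52 | $765.95 | $0.00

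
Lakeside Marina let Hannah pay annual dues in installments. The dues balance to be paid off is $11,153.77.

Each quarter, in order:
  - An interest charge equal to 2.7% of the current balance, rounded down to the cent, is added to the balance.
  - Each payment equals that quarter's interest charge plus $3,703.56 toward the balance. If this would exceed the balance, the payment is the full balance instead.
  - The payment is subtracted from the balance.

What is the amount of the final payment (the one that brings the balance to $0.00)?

Quarter 1: opening $11,153.77; interest $301.15 → $11,454.92; payment $4,004.71; balance $7,450.21
Quarter 2: opening $7,450.21; interest $201.15 → $7,651.36; payment $3,904.71; balance $3,746.65
Quarter 3: opening $3,746.65; interest $101.15 → $3,847.80; payment $3,804.71; balance $43.09
Quarter 4: opening $43.09; interest $1.16 → $44.25; payment $44.25; balance $0.00

$44.25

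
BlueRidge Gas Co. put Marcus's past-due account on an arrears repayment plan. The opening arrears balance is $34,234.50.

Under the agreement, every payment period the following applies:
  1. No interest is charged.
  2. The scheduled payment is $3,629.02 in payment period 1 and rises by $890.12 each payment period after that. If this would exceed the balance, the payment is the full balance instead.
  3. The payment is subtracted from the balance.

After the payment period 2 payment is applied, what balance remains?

# | Opening | Payment | End bal
1 | $34,234.50 | $3,629.02 | $30,605.48
2 | $30,605.48 | $4,519.14 | $26,086.34

$26,086.34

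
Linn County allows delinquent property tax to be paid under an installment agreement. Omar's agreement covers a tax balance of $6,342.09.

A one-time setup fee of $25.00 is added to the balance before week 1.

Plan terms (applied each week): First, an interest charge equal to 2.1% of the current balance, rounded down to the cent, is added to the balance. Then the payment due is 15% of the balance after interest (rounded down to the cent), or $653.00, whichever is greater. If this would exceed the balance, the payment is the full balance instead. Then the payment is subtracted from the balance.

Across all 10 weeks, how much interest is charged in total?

Week 1: opening $6,367.09; interest $133.70 → $6,500.79; payment $975.11; balance $5,525.68
Week 2: opening $5,525.68; interest $116.03 → $5,641.71; payment $846.25; balance $4,795.46
Week 3: opening $4,795.46; interest $100.70 → $4,896.16; payment $734.42; balance $4,161.74
Week 4: opening $4,161.74; interest $87.39 → $4,249.13; payment $653.00; balance $3,596.13
Week 5: opening $3,596.13; interest $75.51 → $3,671.64; payment $653.00; balance $3,018.64
Week 6: opening $3,018.64; interest $63.39 → $3,082.03; payment $653.00; balance $2,429.03
Week 7: opening $2,429.03; interest $51.00 → $2,480.03; payment $653.00; balance $1,827.03
Week 8: opening $1,827.03; interest $38.36 → $1,865.39; payment $653.00; balance $1,212.39
Week 9: opening $1,212.39; interest $25.46 → $1,237.85; payment $653.00; balance $584.85
Week 10: opening $584.85; interest $12.28 → $597.13; payment $597.13; balance $0.00
Total interest: $133.70 + $116.03 + $100.70 + $87.39 + $75.51 + $63.39 + $51.00 + $38.36 + $25.46 + $12.28 = $703.82

$703.82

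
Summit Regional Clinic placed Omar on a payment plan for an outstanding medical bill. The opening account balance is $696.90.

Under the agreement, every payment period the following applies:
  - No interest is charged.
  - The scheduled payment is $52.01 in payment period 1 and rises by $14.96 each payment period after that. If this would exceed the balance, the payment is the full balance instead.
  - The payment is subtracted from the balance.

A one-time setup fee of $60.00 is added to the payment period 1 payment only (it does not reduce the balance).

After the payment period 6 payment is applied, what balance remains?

Payment period 1: opening $696.90; payment $52.01 (+ $60.00 fee); balance $644.89
Payment period 2: opening $644.89; payment $66.97; balance $577.92
Payment period 3: opening $577.92; payment $81.93; balance $495.99
Payment period 4: opening $495.99; payment $96.89; balance $399.10
Payment period 5: opening $399.10; payment $111.85; balance $287.25
Payment period 6: opening $287.25; payment $126.81; balance $160.44

$160.44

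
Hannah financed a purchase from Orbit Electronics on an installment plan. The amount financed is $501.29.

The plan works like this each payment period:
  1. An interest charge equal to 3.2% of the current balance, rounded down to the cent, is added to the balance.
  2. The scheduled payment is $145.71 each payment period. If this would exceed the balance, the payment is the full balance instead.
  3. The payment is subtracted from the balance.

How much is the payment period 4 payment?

Payment period 1: $501.29 +$16.04 interest = $517.33; pay $145.71 → $371.62
Payment period 2: $371.62 +$11.89 interest = $383.51; pay $145.71 → $237.80
Payment period 3: $237.80 +$7.60 interest = $245.40; pay $145.71 → $99.69
Payment period 4: $99.69 +$3.19 interest = $102.88; pay $102.88 → $0.00

$102.88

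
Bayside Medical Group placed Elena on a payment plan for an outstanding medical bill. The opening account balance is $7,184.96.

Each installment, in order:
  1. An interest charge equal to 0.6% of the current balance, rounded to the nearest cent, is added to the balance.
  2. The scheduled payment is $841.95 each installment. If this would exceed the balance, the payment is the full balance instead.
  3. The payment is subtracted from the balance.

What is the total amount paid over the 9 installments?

$7,397.96

Installment 1: $7,184.96 +$43.11 interest = $7,228.07; pay $841.95 → $6,386.12
Installment 2: $6,386.12 +$38.32 interest = $6,424.44; pay $841.95 → $5,582.49
Installment 3: $5,582.49 +$33.49 interest = $5,615.98; pay $841.95 → $4,774.03
Installment 4: $4,774.03 +$28.64 interest = $4,802.67; pay $841.95 → $3,960.72
Installment 5: $3,960.72 +$23.76 interest = $3,984.48; pay $841.95 → $3,142.53
Installment 6: $3,142.53 +$18.86 interest = $3,161.39; pay $841.95 → $2,319.44
Installment 7: $2,319.44 +$13.92 interest = $2,333.36; pay $841.95 → $1,491.41
Installment 8: $1,491.41 +$8.95 interest = $1,500.36; pay $841.95 → $658.41
Installment 9: $658.41 +$3.95 interest = $662.36; pay $662.36 → $0.00
Total paid: $7,397.96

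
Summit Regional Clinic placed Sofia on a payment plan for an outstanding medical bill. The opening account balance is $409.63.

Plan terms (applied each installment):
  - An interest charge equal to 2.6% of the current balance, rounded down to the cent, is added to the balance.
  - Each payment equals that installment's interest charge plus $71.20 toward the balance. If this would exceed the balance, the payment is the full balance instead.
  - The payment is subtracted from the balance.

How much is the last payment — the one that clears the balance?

# | Opening | Interest | Payment | End bal
1 | $409.63 | $10.65 | $81.85 | $338.43
2 | $338.43 | $8.79 | $79.99 | $267.23
3 | $267.23 | $6.94 | $78.14 | $196.03
4 | $196.03 | $5.09 | $76.29 | $124.83
5 | $124.83 | $3.24 | $74.44 | $53.63
6 | $53.63 | $1.39 | $55.02 | $0.00

$55.02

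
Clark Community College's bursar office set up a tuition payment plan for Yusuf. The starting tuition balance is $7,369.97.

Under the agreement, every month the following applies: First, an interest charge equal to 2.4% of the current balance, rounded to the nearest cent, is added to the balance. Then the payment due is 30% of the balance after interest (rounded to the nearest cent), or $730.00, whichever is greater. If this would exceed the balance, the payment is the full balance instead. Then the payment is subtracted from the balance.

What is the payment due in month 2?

$1,622.87

Month 1: opening $7,369.97; interest $176.88 → $7,546.85; payment $2,264.06; balance $5,282.79
Month 2: opening $5,282.79; interest $126.79 → $5,409.58; payment $1,622.87; balance $3,786.71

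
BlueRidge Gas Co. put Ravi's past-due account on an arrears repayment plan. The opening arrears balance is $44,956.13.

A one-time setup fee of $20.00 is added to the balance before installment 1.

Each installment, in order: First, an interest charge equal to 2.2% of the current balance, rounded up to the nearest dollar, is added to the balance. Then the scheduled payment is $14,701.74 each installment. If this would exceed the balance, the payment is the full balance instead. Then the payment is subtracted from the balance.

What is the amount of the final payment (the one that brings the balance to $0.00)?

Installment 1: opening $44,976.13; interest $990.00 → $45,966.13; payment $14,701.74; balance $31,264.39
Installment 2: opening $31,264.39; interest $688.00 → $31,952.39; payment $14,701.74; balance $17,250.65
Installment 3: opening $17,250.65; interest $380.00 → $17,630.65; payment $14,701.74; balance $2,928.91
Installment 4: opening $2,928.91; interest $65.00 → $2,993.91; payment $2,993.91; balance $0.00

$2,993.91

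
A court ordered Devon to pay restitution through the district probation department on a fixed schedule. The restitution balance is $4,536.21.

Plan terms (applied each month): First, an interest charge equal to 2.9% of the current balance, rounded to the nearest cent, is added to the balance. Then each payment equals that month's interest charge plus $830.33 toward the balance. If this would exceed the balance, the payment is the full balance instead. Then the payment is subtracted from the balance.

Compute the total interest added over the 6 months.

Month 1: opening $4,536.21; interest $131.55 → $4,667.76; payment $961.88; balance $3,705.88
Month 2: opening $3,705.88; interest $107.47 → $3,813.35; payment $937.80; balance $2,875.55
Month 3: opening $2,875.55; interest $83.39 → $2,958.94; payment $913.72; balance $2,045.22
Month 4: opening $2,045.22; interest $59.31 → $2,104.53; payment $889.64; balance $1,214.89
Month 5: opening $1,214.89; interest $35.23 → $1,250.12; payment $865.56; balance $384.56
Month 6: opening $384.56; interest $11.15 → $395.71; payment $395.71; balance $0.00
Total interest: $131.55 + $107.47 + $83.39 + $59.31 + $35.23 + $11.15 = $428.10

$428.10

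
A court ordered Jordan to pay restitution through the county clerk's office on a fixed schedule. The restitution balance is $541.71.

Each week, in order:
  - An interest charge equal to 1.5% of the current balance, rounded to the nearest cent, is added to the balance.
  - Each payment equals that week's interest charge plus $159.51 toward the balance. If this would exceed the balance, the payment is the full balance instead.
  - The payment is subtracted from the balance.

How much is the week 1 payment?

Week 1: $541.71 +$8.13 interest = $549.84; pay $167.64 → $382.20

$167.64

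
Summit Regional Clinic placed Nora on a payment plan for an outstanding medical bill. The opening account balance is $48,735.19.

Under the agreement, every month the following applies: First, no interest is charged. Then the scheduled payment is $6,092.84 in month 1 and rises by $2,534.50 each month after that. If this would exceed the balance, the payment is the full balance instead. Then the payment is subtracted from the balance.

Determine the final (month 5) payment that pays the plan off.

$9,156.83

Month 1: opening $48,735.19; payment $6,092.84; balance $42,642.35
Month 2: opening $42,642.35; payment $8,627.34; balance $34,015.01
Month 3: opening $34,015.01; payment $11,161.84; balance $22,853.17
Month 4: opening $22,853.17; payment $13,696.34; balance $9,156.83
Month 5: opening $9,156.83; payment $9,156.83; balance $0.00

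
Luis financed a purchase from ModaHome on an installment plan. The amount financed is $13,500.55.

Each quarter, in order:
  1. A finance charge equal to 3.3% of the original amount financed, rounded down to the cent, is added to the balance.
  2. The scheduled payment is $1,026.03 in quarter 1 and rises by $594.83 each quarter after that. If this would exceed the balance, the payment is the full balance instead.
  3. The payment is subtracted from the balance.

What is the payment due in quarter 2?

Quarter 1: $13,500.55 +$445.51 interest = $13,946.06; pay $1,026.03 → $12,920.03
Quarter 2: $12,920.03 +$445.51 interest = $13,365.54; pay $1,620.86 → $11,744.68

$1,620.86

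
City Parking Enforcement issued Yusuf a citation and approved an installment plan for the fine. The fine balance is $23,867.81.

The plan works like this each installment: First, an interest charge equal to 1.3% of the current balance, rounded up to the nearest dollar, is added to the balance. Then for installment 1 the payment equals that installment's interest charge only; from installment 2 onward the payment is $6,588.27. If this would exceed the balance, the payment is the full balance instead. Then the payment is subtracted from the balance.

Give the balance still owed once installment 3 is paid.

Installment 1: opening $23,867.81; interest $311.00 → $24,178.81; payment $311.00; balance $23,867.81
Installment 2: opening $23,867.81; interest $311.00 → $24,178.81; payment $6,588.27; balance $17,590.54
Installment 3: opening $17,590.54; interest $229.00 → $17,819.54; payment $6,588.27; balance $11,231.27

$11,231.27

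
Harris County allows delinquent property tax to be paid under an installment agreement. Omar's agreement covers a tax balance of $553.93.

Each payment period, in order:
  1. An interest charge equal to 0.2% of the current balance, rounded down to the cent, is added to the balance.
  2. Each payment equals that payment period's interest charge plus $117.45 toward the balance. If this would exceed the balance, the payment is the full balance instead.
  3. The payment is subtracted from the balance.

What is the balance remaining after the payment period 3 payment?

Payment period 1: $553.93 +$1.10 interest = $555.03; pay $118.55 → $436.48
Payment period 2: $436.48 +$0.87 interest = $437.35; pay $118.32 → $319.03
Payment period 3: $319.03 +$0.63 interest = $319.66; pay $118.08 → $201.58

$201.58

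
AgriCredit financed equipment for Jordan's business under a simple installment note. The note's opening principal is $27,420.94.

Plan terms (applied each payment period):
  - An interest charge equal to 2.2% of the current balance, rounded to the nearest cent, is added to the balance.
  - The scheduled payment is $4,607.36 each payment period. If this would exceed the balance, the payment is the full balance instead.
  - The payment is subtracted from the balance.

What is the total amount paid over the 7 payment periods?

$29,724.52

Payment period 1: $27,420.94 +$603.26 interest = $28,024.20; pay $4,607.36 → $23,416.84
Payment period 2: $23,416.84 +$515.17 interest = $23,932.01; pay $4,607.36 → $19,324.65
Payment period 3: $19,324.65 +$425.14 interest = $19,749.79; pay $4,607.36 → $15,142.43
Payment period 4: $15,142.43 +$333.13 interest = $15,475.56; pay $4,607.36 → $10,868.20
Payment period 5: $10,868.20 +$239.10 interest = $11,107.30; pay $4,607.36 → $6,499.94
Payment period 6: $6,499.94 +$143.00 interest = $6,642.94; pay $4,607.36 → $2,035.58
Payment period 7: $2,035.58 +$44.78 interest = $2,080.36; pay $2,080.36 → $0.00
Total paid: $29,724.52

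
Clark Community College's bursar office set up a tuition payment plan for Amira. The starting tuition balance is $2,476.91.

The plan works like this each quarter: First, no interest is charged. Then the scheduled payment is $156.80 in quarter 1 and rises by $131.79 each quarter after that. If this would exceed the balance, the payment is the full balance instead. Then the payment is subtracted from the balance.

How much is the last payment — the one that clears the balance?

Quarter 1: $2,476.91 − $156.80 → $2,320.11
Quarter 2: $2,320.11 − $288.59 → $2,031.52
Quarter 3: $2,031.52 − $420.38 → $1,611.14
Quarter 4: $1,611.14 − $552.17 → $1,058.97
Quarter 5: $1,058.97 − $683.96 → $375.01
Quarter 6: $375.01 − $375.01 → $0.00

$375.01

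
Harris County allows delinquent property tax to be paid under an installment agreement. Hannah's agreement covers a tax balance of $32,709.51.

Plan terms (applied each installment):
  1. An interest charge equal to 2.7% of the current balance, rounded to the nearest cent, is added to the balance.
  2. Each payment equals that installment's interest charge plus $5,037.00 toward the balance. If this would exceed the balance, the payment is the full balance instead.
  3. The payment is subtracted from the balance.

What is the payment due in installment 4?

Installment 1: opening $32,709.51; interest $883.16 → $33,592.67; payment $5,920.16; balance $27,672.51
Installment 2: opening $27,672.51; interest $747.16 → $28,419.67; payment $5,784.16; balance $22,635.51
Installment 3: opening $22,635.51; interest $611.16 → $23,246.67; payment $5,648.16; balance $17,598.51
Installment 4: opening $17,598.51; interest $475.16 → $18,073.67; payment $5,512.16; balance $12,561.51

$5,512.16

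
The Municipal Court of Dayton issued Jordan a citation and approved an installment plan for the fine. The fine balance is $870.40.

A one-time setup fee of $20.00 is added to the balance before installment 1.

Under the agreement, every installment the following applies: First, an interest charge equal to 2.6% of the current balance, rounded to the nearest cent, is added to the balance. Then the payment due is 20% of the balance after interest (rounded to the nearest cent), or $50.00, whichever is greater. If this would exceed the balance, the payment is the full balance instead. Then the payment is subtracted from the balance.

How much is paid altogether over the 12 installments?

Installment 1: opening $890.40; interest $23.15 → $913.55; payment $182.71; balance $730.84
Installment 2: opening $730.84; interest $19.00 → $749.84; payment $149.97; balance $599.87
Installment 3: opening $599.87; interest $15.60 → $615.47; payment $123.09; balance $492.38
Installment 4: opening $492.38; interest $12.80 → $505.18; payment $101.04; balance $404.14
Installment 5: opening $404.14; interest $10.51 → $414.65; payment $82.93; balance $331.72
Installment 6: opening $331.72; interest $8.62 → $340.34; payment $68.07; balance $272.27
Installment 7: opening $272.27; interest $7.08 → $279.35; payment $55.87; balance $223.48
Installment 8: opening $223.48; interest $5.81 → $229.29; payment $50.00; balance $179.29
Installment 9: opening $179.29; interest $4.66 → $183.95; payment $50.00; balance $133.95
Installment 10: opening $133.95; interest $3.48 → $137.43; payment $50.00; balance $87.43
Installment 11: opening $87.43; interest $2.27 → $89.70; payment $50.00; balance $39.70
Installment 12: opening $39.70; interest $1.03 → $40.73; payment $40.73; balance $0.00
Total paid: $1,004.41

$1,004.41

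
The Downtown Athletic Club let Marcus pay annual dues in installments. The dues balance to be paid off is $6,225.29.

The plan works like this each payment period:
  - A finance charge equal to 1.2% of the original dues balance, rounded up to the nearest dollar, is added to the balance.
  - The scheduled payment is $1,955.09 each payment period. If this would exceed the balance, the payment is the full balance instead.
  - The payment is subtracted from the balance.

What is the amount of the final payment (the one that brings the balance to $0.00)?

$660.02

Payment period 1: $6,225.29 +$75.00 interest = $6,300.29; pay $1,955.09 → $4,345.20
Payment period 2: $4,345.20 +$75.00 interest = $4,420.20; pay $1,955.09 → $2,465.11
Payment period 3: $2,465.11 +$75.00 interest = $2,540.11; pay $1,955.09 → $585.02
Payment period 4: $585.02 +$75.00 interest = $660.02; pay $660.02 → $0.00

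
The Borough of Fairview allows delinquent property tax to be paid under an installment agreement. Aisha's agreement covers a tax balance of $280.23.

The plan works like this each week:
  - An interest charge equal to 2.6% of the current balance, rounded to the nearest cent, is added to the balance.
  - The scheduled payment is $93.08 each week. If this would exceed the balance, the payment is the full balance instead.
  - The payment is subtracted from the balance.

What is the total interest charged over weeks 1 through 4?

# | Opening | Interest | Payment | End bal
1 | $280.23 | $7.29 | $93.08 | $194.44
2 | $194.44 | $5.06 | $93.08 | $106.42
3 | $106.42 | $2.77 | $93.08 | $16.11
4 | $16.11 | $0.42 | $16.53 | $0.00
Total interest: $7.29 + $5.06 + $2.77 + $0.42 = $15.54

$15.54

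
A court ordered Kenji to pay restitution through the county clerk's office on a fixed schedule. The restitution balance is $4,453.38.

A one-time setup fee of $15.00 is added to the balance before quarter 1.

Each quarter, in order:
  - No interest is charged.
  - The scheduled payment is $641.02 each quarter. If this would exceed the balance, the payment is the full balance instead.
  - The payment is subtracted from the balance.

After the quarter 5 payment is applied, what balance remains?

Quarter 1: $4,468.38 − $641.02 → $3,827.36
Quarter 2: $3,827.36 − $641.02 → $3,186.34
Quarter 3: $3,186.34 − $641.02 → $2,545.32
Quarter 4: $2,545.32 − $641.02 → $1,904.30
Quarter 5: $1,904.30 − $641.02 → $1,263.28

$1,263.28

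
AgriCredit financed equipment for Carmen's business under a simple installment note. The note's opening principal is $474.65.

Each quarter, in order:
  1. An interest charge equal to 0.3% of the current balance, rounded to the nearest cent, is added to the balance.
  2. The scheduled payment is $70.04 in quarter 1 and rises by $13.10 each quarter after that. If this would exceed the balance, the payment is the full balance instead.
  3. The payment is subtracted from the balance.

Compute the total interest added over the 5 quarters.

$4.66

Quarter 1: opening $474.65; interest $1.42 → $476.07; payment $70.04; balance $406.03
Quarter 2: opening $406.03; interest $1.22 → $407.25; payment $83.14; balance $324.11
Quarter 3: opening $324.11; interest $0.97 → $325.08; payment $96.24; balance $228.84
Quarter 4: opening $228.84; interest $0.69 → $229.53; payment $109.34; balance $120.19
Quarter 5: opening $120.19; interest $0.36 → $120.55; payment $120.55; balance $0.00
Total interest: $1.42 + $1.22 + $0.97 + $0.69 + $0.36 = $4.66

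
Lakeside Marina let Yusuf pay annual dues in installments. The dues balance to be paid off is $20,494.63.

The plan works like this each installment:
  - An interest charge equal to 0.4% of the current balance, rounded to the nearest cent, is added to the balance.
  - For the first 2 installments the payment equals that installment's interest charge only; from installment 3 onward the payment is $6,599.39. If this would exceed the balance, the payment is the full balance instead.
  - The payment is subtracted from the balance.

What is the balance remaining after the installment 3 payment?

$13,977.22

Installment 1: opening $20,494.63; interest $81.98 → $20,576.61; payment $81.98; balance $20,494.63
Installment 2: opening $20,494.63; interest $81.98 → $20,576.61; payment $81.98; balance $20,494.63
Installment 3: opening $20,494.63; interest $81.98 → $20,576.61; payment $6,599.39; balance $13,977.22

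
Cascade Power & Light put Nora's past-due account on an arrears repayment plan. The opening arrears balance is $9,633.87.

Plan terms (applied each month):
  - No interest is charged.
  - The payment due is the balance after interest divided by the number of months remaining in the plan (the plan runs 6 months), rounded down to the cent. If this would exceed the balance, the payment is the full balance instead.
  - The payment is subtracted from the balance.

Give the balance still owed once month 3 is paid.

$4,816.95

Month 1: opening $9,633.87; payment $1,605.64; balance $8,028.23
Month 2: opening $8,028.23; payment $1,605.64; balance $6,422.59
Month 3: opening $6,422.59; payment $1,605.64; balance $4,816.95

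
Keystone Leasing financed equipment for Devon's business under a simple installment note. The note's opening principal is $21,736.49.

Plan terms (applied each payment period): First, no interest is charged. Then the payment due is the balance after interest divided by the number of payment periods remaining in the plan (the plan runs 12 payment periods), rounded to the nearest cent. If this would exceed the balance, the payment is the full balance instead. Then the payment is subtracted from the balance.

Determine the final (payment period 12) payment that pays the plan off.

Payment period 1: $21,736.49 − $1,811.37 → $19,925.12
Payment period 2: $19,925.12 − $1,811.37 → $18,113.75
Payment period 3: $18,113.75 − $1,811.38 → $16,302.37
Payment period 4: $16,302.37 − $1,811.37 → $14,491.00
Payment period 5: $14,491.00 − $1,811.38 → $12,679.62
Payment period 6: $12,679.62 − $1,811.37 → $10,868.25
Payment period 7: $10,868.25 − $1,811.38 → $9,056.87
Payment period 8: $9,056.87 − $1,811.37 → $7,245.50
Payment period 9: $7,245.50 − $1,811.38 → $5,434.12
Payment period 10: $5,434.12 − $1,811.37 → $3,622.75
Payment period 11: $3,622.75 − $1,811.38 → $1,811.37
Payment period 12: $1,811.37 − $1,811.37 → $0.00

$1,811.37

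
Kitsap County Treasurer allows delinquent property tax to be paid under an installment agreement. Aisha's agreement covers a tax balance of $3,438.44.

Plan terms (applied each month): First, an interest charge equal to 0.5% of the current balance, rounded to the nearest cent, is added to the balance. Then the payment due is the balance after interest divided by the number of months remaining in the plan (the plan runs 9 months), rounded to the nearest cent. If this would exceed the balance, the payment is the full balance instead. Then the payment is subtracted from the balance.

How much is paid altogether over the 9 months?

$3,525.55

# | Opening | Interest | Payment | End bal
1 | $3,438.44 | $17.19 | $383.96 | $3,071.67
2 | $3,071.67 | $15.36 | $385.88 | $2,701.15
3 | $2,701.15 | $13.51 | $387.81 | $2,326.85
4 | $2,326.85 | $11.63 | $389.75 | $1,948.73
5 | $1,948.73 | $9.74 | $391.69 | $1,566.78
6 | $1,566.78 | $7.83 | $393.65 | $1,180.96
7 | $1,180.96 | $5.90 | $395.62 | $791.24
8 | $791.24 | $3.96 | $397.60 | $397.60
9 | $397.60 | $1.99 | $399.59 | $0.00
Total paid: $3,525.55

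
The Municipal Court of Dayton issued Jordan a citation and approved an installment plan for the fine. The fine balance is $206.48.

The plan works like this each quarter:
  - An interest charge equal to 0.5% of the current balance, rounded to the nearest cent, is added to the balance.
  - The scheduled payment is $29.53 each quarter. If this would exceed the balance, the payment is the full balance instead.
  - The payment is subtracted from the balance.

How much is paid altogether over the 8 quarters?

# | Opening | Interest | Payment | End bal
1 | $206.48 | $1.03 | $29.53 | $177.98
2 | $177.98 | $0.89 | $29.53 | $149.34
3 | $149.34 | $0.75 | $29.53 | $120.56
4 | $120.56 | $0.60 | $29.53 | $91.63
5 | $91.63 | $0.46 | $29.53 | $62.56
6 | $62.56 | $0.31 | $29.53 | $33.34
7 | $33.34 | $0.17 | $29.53 | $3.98
8 | $3.98 | $0.02 | $4.00 | $0.00
Total paid: $210.71

$210.71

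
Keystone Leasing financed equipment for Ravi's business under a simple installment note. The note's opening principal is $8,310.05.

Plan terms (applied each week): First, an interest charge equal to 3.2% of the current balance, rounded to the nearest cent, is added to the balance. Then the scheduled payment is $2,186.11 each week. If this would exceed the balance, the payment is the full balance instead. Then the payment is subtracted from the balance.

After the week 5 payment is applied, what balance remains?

Week 1: $8,310.05 +$265.92 interest = $8,575.97; pay $2,186.11 → $6,389.86
Week 2: $6,389.86 +$204.48 interest = $6,594.34; pay $2,186.11 → $4,408.23
Week 3: $4,408.23 +$141.06 interest = $4,549.29; pay $2,186.11 → $2,363.18
Week 4: $2,363.18 +$75.62 interest = $2,438.80; pay $2,186.11 → $252.69
Week 5: $252.69 +$8.09 interest = $260.78; pay $260.78 → $0.00

$0.00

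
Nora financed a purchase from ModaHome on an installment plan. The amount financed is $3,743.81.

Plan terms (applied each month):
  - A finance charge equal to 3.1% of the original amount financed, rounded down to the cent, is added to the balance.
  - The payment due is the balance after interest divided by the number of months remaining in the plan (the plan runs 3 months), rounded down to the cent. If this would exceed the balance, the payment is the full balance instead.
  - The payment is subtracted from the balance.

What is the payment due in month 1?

Month 1: opening $3,743.81; interest $116.05 → $3,859.86; payment $1,286.62; balance $2,573.24

$1,286.62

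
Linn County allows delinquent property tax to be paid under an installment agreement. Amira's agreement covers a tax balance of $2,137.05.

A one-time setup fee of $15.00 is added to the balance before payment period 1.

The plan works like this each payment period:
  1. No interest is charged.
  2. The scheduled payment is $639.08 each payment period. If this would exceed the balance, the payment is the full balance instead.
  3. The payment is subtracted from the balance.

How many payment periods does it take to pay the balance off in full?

Payment period 1: $2,152.05 − $639.08 → $1,512.97
Payment period 2: $1,512.97 − $639.08 → $873.89
Payment period 3: $873.89 − $639.08 → $234.81
Payment period 4: $234.81 − $234.81 → $0.00
Balance reaches $0.00 in payment period 4.

4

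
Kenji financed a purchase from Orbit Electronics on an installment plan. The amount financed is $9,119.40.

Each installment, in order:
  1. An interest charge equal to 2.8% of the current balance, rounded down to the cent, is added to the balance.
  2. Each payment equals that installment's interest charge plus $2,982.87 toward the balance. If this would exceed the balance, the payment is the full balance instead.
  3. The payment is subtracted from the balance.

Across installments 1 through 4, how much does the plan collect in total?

Installment 1: opening $9,119.40; interest $255.34 → $9,374.74; payment $3,238.21; balance $6,136.53
Installment 2: opening $6,136.53; interest $171.82 → $6,308.35; payment $3,154.69; balance $3,153.66
Installment 3: opening $3,153.66; interest $88.30 → $3,241.96; payment $3,071.17; balance $170.79
Installment 4: opening $170.79; interest $4.78 → $175.57; payment $175.57; balance $0.00
Total paid: $9,639.64

$9,639.64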